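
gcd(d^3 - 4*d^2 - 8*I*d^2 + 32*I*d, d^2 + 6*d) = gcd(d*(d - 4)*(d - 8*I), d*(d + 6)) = d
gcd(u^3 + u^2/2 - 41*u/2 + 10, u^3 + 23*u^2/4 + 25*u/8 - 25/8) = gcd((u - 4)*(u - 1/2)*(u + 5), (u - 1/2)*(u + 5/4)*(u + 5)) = u^2 + 9*u/2 - 5/2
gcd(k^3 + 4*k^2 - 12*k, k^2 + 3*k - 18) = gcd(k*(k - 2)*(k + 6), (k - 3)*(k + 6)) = k + 6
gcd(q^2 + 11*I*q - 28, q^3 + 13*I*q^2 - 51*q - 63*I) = q + 7*I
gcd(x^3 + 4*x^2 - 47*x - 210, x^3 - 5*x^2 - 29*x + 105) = x^2 - 2*x - 35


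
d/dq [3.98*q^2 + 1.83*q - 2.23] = 7.96*q + 1.83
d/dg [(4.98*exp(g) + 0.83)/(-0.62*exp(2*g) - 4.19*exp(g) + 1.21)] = (3.0876*exp(2*g) + 1.0292*exp(g) + 9.5035)*exp(g)/(0.3844*exp(4*g) + 5.1956*exp(3*g) + 16.0557*exp(2*g) - 10.1398*exp(g) + 1.4641)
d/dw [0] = 0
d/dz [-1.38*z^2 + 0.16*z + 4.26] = 0.16 - 2.76*z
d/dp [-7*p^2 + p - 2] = 1 - 14*p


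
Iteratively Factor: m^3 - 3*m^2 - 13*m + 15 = (m - 5)*(m^2 + 2*m - 3) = (m - 5)*(m - 1)*(m + 3)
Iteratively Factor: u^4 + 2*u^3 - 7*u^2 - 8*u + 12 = (u + 2)*(u^3 - 7*u + 6) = (u + 2)*(u + 3)*(u^2 - 3*u + 2) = (u - 1)*(u + 2)*(u + 3)*(u - 2)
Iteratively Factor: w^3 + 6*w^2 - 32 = (w + 4)*(w^2 + 2*w - 8) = (w + 4)^2*(w - 2)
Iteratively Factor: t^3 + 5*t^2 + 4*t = (t + 4)*(t^2 + t) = t*(t + 4)*(t + 1)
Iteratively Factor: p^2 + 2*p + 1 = (p + 1)*(p + 1)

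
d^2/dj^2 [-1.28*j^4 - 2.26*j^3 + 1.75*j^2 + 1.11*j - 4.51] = -15.36*j^2 - 13.56*j + 3.5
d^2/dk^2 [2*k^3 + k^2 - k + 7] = 12*k + 2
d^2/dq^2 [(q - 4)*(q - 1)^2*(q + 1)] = 12*q^2 - 30*q + 6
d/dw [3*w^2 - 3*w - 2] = 6*w - 3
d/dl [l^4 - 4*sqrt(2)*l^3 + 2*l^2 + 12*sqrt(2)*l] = 4*l^3 - 12*sqrt(2)*l^2 + 4*l + 12*sqrt(2)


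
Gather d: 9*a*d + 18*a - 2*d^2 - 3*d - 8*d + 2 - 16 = 18*a - 2*d^2 + d*(9*a - 11) - 14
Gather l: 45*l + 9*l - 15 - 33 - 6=54*l - 54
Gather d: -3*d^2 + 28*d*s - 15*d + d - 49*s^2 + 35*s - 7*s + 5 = -3*d^2 + d*(28*s - 14) - 49*s^2 + 28*s + 5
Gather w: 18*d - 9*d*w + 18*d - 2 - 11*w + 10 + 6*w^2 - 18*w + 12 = 36*d + 6*w^2 + w*(-9*d - 29) + 20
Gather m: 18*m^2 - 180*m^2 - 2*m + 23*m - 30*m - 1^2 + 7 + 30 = -162*m^2 - 9*m + 36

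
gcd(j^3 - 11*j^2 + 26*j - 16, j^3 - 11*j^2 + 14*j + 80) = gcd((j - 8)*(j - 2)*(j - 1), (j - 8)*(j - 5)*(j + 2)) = j - 8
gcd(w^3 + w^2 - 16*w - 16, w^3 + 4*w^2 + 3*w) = w + 1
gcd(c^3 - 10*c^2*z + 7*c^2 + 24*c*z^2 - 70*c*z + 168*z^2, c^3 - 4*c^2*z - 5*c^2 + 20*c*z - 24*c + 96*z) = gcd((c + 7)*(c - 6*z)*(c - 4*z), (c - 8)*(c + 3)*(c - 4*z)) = -c + 4*z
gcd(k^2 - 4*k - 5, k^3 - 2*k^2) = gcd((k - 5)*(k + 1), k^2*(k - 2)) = 1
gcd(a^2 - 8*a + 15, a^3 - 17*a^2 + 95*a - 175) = a - 5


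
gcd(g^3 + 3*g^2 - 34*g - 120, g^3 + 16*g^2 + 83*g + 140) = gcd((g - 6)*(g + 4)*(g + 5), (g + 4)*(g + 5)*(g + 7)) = g^2 + 9*g + 20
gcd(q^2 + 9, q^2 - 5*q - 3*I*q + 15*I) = q - 3*I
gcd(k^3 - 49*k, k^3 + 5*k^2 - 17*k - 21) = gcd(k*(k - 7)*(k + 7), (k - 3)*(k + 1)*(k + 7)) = k + 7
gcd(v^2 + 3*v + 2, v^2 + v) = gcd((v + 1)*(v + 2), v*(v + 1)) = v + 1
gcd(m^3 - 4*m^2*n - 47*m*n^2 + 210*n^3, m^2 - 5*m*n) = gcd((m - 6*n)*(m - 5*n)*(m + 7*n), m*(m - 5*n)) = m - 5*n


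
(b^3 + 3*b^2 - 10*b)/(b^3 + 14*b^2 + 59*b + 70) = b*(b - 2)/(b^2 + 9*b + 14)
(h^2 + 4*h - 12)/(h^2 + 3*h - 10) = (h + 6)/(h + 5)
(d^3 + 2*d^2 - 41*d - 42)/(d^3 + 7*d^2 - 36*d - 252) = (d + 1)/(d + 6)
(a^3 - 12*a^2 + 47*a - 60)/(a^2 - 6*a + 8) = (a^2 - 8*a + 15)/(a - 2)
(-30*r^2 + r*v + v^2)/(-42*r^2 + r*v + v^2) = (-30*r^2 + r*v + v^2)/(-42*r^2 + r*v + v^2)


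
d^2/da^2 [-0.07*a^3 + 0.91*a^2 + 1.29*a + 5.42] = 1.82 - 0.42*a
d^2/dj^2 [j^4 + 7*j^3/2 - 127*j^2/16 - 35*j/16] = 12*j^2 + 21*j - 127/8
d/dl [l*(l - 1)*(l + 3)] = 3*l^2 + 4*l - 3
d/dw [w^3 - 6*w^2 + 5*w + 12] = 3*w^2 - 12*w + 5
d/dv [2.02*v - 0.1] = 2.02000000000000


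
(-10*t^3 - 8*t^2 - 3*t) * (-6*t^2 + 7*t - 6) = 60*t^5 - 22*t^4 + 22*t^3 + 27*t^2 + 18*t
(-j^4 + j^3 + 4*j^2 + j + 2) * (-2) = 2*j^4 - 2*j^3 - 8*j^2 - 2*j - 4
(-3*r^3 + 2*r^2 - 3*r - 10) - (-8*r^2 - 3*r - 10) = -3*r^3 + 10*r^2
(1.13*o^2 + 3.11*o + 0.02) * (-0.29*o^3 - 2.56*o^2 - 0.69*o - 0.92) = -0.3277*o^5 - 3.7947*o^4 - 8.7471*o^3 - 3.2367*o^2 - 2.875*o - 0.0184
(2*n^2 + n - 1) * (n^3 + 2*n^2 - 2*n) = 2*n^5 + 5*n^4 - 3*n^3 - 4*n^2 + 2*n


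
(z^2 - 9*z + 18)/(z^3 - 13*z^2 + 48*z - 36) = (z - 3)/(z^2 - 7*z + 6)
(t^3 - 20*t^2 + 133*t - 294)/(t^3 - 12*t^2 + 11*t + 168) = (t^2 - 13*t + 42)/(t^2 - 5*t - 24)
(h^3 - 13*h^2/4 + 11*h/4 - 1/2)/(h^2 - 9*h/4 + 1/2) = h - 1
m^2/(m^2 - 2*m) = m/(m - 2)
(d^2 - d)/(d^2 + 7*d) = (d - 1)/(d + 7)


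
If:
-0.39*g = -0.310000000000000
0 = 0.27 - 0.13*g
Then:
No Solution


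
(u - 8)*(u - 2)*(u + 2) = u^3 - 8*u^2 - 4*u + 32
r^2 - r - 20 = (r - 5)*(r + 4)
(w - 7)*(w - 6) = w^2 - 13*w + 42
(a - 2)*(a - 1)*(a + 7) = a^3 + 4*a^2 - 19*a + 14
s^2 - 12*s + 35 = (s - 7)*(s - 5)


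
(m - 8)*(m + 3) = m^2 - 5*m - 24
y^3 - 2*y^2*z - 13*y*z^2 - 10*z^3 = (y - 5*z)*(y + z)*(y + 2*z)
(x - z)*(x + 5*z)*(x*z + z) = x^3*z + 4*x^2*z^2 + x^2*z - 5*x*z^3 + 4*x*z^2 - 5*z^3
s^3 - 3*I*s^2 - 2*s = s*(s - 2*I)*(s - I)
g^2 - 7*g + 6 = (g - 6)*(g - 1)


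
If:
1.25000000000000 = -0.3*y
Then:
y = -4.17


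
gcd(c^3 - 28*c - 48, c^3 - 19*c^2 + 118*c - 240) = c - 6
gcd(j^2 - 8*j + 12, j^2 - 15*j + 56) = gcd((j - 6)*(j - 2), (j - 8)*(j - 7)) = 1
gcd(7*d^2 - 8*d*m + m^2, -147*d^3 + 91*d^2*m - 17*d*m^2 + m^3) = 7*d - m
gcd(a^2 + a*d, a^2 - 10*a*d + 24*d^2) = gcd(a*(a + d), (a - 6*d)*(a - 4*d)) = 1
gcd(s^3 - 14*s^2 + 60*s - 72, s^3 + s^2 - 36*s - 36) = s - 6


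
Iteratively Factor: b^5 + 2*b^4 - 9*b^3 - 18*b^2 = (b + 2)*(b^4 - 9*b^2) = b*(b + 2)*(b^3 - 9*b) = b^2*(b + 2)*(b^2 - 9) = b^2*(b - 3)*(b + 2)*(b + 3)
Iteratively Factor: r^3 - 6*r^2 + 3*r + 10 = (r - 2)*(r^2 - 4*r - 5) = (r - 2)*(r + 1)*(r - 5)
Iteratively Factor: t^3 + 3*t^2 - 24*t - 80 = (t + 4)*(t^2 - t - 20) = (t - 5)*(t + 4)*(t + 4)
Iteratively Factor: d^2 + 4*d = (d + 4)*(d)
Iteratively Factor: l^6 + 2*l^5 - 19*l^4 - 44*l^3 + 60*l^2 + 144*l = (l + 2)*(l^5 - 19*l^3 - 6*l^2 + 72*l) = l*(l + 2)*(l^4 - 19*l^2 - 6*l + 72) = l*(l + 2)*(l + 3)*(l^3 - 3*l^2 - 10*l + 24) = l*(l - 4)*(l + 2)*(l + 3)*(l^2 + l - 6) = l*(l - 4)*(l - 2)*(l + 2)*(l + 3)*(l + 3)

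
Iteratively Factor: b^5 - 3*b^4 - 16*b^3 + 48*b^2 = (b - 3)*(b^4 - 16*b^2) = b*(b - 3)*(b^3 - 16*b) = b^2*(b - 3)*(b^2 - 16) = b^2*(b - 4)*(b - 3)*(b + 4)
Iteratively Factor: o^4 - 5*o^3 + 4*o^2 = (o)*(o^3 - 5*o^2 + 4*o) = o^2*(o^2 - 5*o + 4) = o^2*(o - 1)*(o - 4)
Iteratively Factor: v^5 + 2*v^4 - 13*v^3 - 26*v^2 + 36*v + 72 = (v - 3)*(v^4 + 5*v^3 + 2*v^2 - 20*v - 24) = (v - 3)*(v + 2)*(v^3 + 3*v^2 - 4*v - 12) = (v - 3)*(v + 2)^2*(v^2 + v - 6) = (v - 3)*(v + 2)^2*(v + 3)*(v - 2)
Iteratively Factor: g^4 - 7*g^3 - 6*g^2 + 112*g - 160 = (g - 2)*(g^3 - 5*g^2 - 16*g + 80) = (g - 4)*(g - 2)*(g^2 - g - 20) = (g - 4)*(g - 2)*(g + 4)*(g - 5)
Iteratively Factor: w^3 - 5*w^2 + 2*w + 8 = (w + 1)*(w^2 - 6*w + 8) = (w - 2)*(w + 1)*(w - 4)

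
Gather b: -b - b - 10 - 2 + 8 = -2*b - 4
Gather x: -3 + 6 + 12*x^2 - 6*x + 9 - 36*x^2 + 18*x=-24*x^2 + 12*x + 12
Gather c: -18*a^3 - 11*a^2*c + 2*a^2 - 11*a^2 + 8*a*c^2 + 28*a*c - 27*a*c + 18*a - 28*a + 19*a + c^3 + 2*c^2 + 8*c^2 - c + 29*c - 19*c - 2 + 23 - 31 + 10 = -18*a^3 - 9*a^2 + 9*a + c^3 + c^2*(8*a + 10) + c*(-11*a^2 + a + 9)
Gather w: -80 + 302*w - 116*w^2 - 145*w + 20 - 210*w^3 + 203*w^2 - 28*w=-210*w^3 + 87*w^2 + 129*w - 60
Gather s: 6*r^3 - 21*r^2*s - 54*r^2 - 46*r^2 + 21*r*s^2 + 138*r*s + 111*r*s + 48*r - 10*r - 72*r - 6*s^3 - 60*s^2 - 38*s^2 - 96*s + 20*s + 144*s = 6*r^3 - 100*r^2 - 34*r - 6*s^3 + s^2*(21*r - 98) + s*(-21*r^2 + 249*r + 68)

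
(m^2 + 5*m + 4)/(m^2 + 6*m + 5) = (m + 4)/(m + 5)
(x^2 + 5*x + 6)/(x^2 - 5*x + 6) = (x^2 + 5*x + 6)/(x^2 - 5*x + 6)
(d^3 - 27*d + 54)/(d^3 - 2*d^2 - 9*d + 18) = (d^2 + 3*d - 18)/(d^2 + d - 6)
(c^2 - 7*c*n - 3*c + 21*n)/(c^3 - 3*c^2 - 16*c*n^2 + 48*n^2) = (c - 7*n)/(c^2 - 16*n^2)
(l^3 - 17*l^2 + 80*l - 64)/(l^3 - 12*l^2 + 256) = (l - 1)/(l + 4)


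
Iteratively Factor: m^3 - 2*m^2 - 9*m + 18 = (m + 3)*(m^2 - 5*m + 6) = (m - 2)*(m + 3)*(m - 3)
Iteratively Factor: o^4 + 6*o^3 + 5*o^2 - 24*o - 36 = (o + 2)*(o^3 + 4*o^2 - 3*o - 18) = (o + 2)*(o + 3)*(o^2 + o - 6) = (o + 2)*(o + 3)^2*(o - 2)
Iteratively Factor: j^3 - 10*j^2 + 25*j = (j)*(j^2 - 10*j + 25) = j*(j - 5)*(j - 5)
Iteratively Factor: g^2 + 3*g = (g)*(g + 3)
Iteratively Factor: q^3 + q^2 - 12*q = (q + 4)*(q^2 - 3*q) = q*(q + 4)*(q - 3)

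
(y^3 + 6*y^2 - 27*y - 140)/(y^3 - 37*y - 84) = (y^2 + 2*y - 35)/(y^2 - 4*y - 21)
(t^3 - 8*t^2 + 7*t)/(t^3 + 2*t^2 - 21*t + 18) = t*(t - 7)/(t^2 + 3*t - 18)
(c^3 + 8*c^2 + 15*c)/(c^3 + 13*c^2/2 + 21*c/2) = 2*(c + 5)/(2*c + 7)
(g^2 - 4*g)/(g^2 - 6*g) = (g - 4)/(g - 6)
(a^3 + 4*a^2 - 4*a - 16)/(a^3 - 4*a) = (a + 4)/a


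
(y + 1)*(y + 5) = y^2 + 6*y + 5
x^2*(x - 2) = x^3 - 2*x^2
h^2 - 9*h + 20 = (h - 5)*(h - 4)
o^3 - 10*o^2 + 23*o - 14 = (o - 7)*(o - 2)*(o - 1)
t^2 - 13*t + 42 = (t - 7)*(t - 6)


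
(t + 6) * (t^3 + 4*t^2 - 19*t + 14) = t^4 + 10*t^3 + 5*t^2 - 100*t + 84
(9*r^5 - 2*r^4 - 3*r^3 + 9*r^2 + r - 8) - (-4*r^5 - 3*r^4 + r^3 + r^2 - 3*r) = 13*r^5 + r^4 - 4*r^3 + 8*r^2 + 4*r - 8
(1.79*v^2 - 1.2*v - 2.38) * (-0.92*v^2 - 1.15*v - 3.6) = -1.6468*v^4 - 0.9545*v^3 - 2.8744*v^2 + 7.057*v + 8.568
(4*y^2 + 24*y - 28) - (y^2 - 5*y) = 3*y^2 + 29*y - 28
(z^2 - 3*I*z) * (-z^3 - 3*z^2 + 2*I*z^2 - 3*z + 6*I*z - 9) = -z^5 - 3*z^4 + 5*I*z^4 + 3*z^3 + 15*I*z^3 + 9*z^2 + 9*I*z^2 + 27*I*z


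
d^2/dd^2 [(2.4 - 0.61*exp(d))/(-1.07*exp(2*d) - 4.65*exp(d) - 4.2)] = (0.698389*exp(4*d) - 14.026095*exp(3*d) - 52.27164*exp(2*d) - 20.6649*exp(d) + 57.6324)*exp(d)/(1.225043*exp(6*d) + 15.971355*exp(5*d) + 83.833965*exp(4*d) + 225.927225*exp(3*d) + 329.0679*exp(2*d) + 246.078*exp(d) + 74.088)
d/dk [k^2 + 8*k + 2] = 2*k + 8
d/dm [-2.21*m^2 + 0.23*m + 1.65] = 0.23 - 4.42*m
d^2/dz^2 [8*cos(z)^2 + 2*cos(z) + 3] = -2*cos(z) - 16*cos(2*z)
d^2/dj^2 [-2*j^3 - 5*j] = -12*j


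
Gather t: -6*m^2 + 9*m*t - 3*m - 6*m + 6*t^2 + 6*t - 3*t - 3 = -6*m^2 - 9*m + 6*t^2 + t*(9*m + 3) - 3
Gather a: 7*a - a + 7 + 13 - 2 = 6*a + 18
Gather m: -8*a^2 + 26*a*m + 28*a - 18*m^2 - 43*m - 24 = -8*a^2 + 28*a - 18*m^2 + m*(26*a - 43) - 24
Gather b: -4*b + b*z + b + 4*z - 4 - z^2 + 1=b*(z - 3) - z^2 + 4*z - 3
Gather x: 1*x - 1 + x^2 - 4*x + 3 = x^2 - 3*x + 2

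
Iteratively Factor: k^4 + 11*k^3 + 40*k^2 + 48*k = (k + 4)*(k^3 + 7*k^2 + 12*k) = (k + 3)*(k + 4)*(k^2 + 4*k) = k*(k + 3)*(k + 4)*(k + 4)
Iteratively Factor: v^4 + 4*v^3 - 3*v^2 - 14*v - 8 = (v + 4)*(v^3 - 3*v - 2) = (v + 1)*(v + 4)*(v^2 - v - 2) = (v + 1)^2*(v + 4)*(v - 2)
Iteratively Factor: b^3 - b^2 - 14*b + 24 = (b - 2)*(b^2 + b - 12) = (b - 3)*(b - 2)*(b + 4)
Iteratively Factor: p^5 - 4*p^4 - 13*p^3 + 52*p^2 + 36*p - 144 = (p - 4)*(p^4 - 13*p^2 + 36) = (p - 4)*(p - 3)*(p^3 + 3*p^2 - 4*p - 12) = (p - 4)*(p - 3)*(p - 2)*(p^2 + 5*p + 6) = (p - 4)*(p - 3)*(p - 2)*(p + 3)*(p + 2)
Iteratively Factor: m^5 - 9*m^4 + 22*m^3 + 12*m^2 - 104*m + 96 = (m - 4)*(m^4 - 5*m^3 + 2*m^2 + 20*m - 24) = (m - 4)*(m - 2)*(m^3 - 3*m^2 - 4*m + 12) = (m - 4)*(m - 2)^2*(m^2 - m - 6) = (m - 4)*(m - 3)*(m - 2)^2*(m + 2)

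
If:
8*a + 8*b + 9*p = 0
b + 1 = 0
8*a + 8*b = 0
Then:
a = 1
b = -1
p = 0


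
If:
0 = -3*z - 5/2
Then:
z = -5/6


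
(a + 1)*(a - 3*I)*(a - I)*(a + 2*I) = a^4 + a^3 - 2*I*a^3 + 5*a^2 - 2*I*a^2 + 5*a - 6*I*a - 6*I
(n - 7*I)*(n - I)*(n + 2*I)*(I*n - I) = I*n^4 + 6*n^3 - I*n^3 - 6*n^2 + 9*I*n^2 + 14*n - 9*I*n - 14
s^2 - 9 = (s - 3)*(s + 3)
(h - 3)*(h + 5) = h^2 + 2*h - 15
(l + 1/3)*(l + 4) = l^2 + 13*l/3 + 4/3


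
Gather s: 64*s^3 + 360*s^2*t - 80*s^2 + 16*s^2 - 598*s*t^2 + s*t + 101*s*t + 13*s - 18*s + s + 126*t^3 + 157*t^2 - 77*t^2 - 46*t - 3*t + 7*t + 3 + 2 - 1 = 64*s^3 + s^2*(360*t - 64) + s*(-598*t^2 + 102*t - 4) + 126*t^3 + 80*t^2 - 42*t + 4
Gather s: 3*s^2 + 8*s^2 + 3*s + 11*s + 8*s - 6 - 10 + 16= 11*s^2 + 22*s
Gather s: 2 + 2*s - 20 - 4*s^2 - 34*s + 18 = -4*s^2 - 32*s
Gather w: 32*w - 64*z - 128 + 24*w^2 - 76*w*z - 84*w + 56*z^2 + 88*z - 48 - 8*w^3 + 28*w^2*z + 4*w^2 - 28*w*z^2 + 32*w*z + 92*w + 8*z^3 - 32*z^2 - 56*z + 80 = -8*w^3 + w^2*(28*z + 28) + w*(-28*z^2 - 44*z + 40) + 8*z^3 + 24*z^2 - 32*z - 96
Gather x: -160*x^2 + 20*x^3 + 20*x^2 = 20*x^3 - 140*x^2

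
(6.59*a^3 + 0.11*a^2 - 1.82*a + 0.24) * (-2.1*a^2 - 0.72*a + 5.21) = -13.839*a^5 - 4.9758*a^4 + 38.0767*a^3 + 1.3795*a^2 - 9.655*a + 1.2504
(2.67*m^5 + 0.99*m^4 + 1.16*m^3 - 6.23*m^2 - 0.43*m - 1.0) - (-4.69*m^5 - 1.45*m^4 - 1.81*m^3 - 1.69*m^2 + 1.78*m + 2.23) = 7.36*m^5 + 2.44*m^4 + 2.97*m^3 - 4.54*m^2 - 2.21*m - 3.23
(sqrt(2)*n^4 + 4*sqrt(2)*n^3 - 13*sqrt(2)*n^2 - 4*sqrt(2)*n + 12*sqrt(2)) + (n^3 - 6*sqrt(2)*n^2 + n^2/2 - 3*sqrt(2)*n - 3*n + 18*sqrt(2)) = sqrt(2)*n^4 + n^3 + 4*sqrt(2)*n^3 - 19*sqrt(2)*n^2 + n^2/2 - 7*sqrt(2)*n - 3*n + 30*sqrt(2)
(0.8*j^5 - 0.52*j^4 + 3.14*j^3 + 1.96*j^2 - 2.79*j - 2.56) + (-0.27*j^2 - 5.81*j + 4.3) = 0.8*j^5 - 0.52*j^4 + 3.14*j^3 + 1.69*j^2 - 8.6*j + 1.74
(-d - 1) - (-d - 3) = 2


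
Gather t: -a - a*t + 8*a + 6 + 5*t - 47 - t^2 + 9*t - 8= 7*a - t^2 + t*(14 - a) - 49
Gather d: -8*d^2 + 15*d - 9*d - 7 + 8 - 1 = -8*d^2 + 6*d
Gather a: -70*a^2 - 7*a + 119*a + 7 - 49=-70*a^2 + 112*a - 42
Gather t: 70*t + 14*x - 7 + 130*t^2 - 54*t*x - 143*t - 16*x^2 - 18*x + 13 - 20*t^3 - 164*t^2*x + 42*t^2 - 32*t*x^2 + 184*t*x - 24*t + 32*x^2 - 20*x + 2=-20*t^3 + t^2*(172 - 164*x) + t*(-32*x^2 + 130*x - 97) + 16*x^2 - 24*x + 8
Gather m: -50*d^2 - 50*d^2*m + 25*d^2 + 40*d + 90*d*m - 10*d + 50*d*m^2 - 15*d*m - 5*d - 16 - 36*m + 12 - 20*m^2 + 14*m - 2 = -25*d^2 + 25*d + m^2*(50*d - 20) + m*(-50*d^2 + 75*d - 22) - 6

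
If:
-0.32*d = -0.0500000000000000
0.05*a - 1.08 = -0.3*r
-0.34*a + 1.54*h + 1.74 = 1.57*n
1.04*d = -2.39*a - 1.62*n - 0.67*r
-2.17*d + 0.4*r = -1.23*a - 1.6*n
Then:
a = -1.33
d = 0.16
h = -1.14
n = 0.28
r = 3.82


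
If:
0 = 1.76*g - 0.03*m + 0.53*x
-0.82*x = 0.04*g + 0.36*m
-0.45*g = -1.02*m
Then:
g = 0.00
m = 0.00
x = 0.00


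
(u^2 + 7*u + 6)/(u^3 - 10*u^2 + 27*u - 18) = (u^2 + 7*u + 6)/(u^3 - 10*u^2 + 27*u - 18)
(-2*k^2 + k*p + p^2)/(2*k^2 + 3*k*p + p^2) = (-k + p)/(k + p)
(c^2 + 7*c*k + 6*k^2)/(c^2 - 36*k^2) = (c + k)/(c - 6*k)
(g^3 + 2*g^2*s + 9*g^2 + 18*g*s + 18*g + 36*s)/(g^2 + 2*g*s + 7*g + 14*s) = (g^2 + 9*g + 18)/(g + 7)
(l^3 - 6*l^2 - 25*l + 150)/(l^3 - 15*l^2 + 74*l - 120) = (l + 5)/(l - 4)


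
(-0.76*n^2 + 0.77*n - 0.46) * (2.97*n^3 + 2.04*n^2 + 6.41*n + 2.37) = -2.2572*n^5 + 0.7365*n^4 - 4.667*n^3 + 2.1961*n^2 - 1.1237*n - 1.0902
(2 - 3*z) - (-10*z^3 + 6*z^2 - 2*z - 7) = 10*z^3 - 6*z^2 - z + 9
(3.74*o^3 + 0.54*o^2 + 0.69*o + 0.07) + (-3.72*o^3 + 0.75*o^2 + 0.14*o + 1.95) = 0.02*o^3 + 1.29*o^2 + 0.83*o + 2.02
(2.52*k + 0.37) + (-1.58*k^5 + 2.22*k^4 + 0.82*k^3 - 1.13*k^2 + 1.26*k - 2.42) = -1.58*k^5 + 2.22*k^4 + 0.82*k^3 - 1.13*k^2 + 3.78*k - 2.05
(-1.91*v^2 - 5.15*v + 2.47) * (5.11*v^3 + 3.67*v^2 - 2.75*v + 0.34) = -9.7601*v^5 - 33.3262*v^4 - 1.0263*v^3 + 22.578*v^2 - 8.5435*v + 0.8398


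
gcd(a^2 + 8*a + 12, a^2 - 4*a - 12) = a + 2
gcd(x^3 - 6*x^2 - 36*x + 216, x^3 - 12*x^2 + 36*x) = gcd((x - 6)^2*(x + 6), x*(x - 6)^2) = x^2 - 12*x + 36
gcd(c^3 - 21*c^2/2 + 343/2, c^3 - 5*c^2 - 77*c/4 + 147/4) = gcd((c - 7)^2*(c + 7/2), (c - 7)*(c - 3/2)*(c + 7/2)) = c^2 - 7*c/2 - 49/2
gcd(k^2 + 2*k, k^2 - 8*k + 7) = 1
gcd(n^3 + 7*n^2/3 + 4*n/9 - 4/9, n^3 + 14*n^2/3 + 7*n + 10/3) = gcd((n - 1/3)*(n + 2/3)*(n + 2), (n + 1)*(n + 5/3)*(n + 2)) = n + 2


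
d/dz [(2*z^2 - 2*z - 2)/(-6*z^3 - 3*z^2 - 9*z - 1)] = 4*(3*z^4 - 6*z^3 - 15*z^2 - 4*z - 4)/(36*z^6 + 36*z^5 + 117*z^4 + 66*z^3 + 87*z^2 + 18*z + 1)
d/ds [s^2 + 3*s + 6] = 2*s + 3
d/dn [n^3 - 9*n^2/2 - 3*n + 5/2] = 3*n^2 - 9*n - 3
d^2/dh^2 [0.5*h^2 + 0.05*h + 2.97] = 1.00000000000000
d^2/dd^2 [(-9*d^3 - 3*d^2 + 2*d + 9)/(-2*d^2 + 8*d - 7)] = 2*(490*d^3 - 1746*d^2 + 1839*d - 415)/(8*d^6 - 96*d^5 + 468*d^4 - 1184*d^3 + 1638*d^2 - 1176*d + 343)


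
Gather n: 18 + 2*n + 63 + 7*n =9*n + 81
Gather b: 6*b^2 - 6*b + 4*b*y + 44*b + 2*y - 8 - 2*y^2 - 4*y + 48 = 6*b^2 + b*(4*y + 38) - 2*y^2 - 2*y + 40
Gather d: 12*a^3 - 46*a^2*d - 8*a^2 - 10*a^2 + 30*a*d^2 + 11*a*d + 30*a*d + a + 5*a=12*a^3 - 18*a^2 + 30*a*d^2 + 6*a + d*(-46*a^2 + 41*a)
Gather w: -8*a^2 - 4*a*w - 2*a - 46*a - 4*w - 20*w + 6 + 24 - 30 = -8*a^2 - 48*a + w*(-4*a - 24)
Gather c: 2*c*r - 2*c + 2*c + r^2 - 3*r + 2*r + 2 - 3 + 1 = 2*c*r + r^2 - r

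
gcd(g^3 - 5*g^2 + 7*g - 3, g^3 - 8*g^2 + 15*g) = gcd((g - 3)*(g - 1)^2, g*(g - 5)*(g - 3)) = g - 3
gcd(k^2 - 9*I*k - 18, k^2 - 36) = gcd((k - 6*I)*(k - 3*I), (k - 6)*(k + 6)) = 1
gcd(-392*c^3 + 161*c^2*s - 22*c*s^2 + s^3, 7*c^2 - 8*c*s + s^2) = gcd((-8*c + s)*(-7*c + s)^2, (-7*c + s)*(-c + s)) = -7*c + s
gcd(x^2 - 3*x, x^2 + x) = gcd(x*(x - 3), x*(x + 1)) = x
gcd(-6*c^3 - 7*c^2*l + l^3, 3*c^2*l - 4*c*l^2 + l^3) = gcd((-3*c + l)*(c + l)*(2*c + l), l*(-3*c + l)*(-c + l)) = 3*c - l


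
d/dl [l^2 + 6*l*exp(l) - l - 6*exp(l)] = 6*l*exp(l) + 2*l - 1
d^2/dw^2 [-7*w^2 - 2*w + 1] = -14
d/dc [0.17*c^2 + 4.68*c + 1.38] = 0.34*c + 4.68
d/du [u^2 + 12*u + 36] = 2*u + 12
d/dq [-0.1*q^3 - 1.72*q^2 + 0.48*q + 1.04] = -0.3*q^2 - 3.44*q + 0.48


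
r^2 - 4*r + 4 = (r - 2)^2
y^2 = y^2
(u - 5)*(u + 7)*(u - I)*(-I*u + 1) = -I*u^4 - 2*I*u^3 + 34*I*u^2 - 2*I*u + 35*I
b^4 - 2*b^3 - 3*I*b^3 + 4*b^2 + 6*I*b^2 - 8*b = b*(b - 2)*(b - 4*I)*(b + I)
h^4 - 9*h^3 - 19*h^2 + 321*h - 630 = (h - 7)*(h - 5)*(h - 3)*(h + 6)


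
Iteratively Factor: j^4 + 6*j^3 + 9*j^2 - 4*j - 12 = (j + 3)*(j^3 + 3*j^2 - 4) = (j + 2)*(j + 3)*(j^2 + j - 2) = (j - 1)*(j + 2)*(j + 3)*(j + 2)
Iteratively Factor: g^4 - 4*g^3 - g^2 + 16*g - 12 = (g - 3)*(g^3 - g^2 - 4*g + 4) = (g - 3)*(g - 2)*(g^2 + g - 2) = (g - 3)*(g - 2)*(g + 2)*(g - 1)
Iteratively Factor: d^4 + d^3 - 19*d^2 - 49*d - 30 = (d - 5)*(d^3 + 6*d^2 + 11*d + 6) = (d - 5)*(d + 3)*(d^2 + 3*d + 2) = (d - 5)*(d + 2)*(d + 3)*(d + 1)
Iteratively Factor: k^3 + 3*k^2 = (k + 3)*(k^2) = k*(k + 3)*(k)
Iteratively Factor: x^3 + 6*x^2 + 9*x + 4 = (x + 1)*(x^2 + 5*x + 4) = (x + 1)*(x + 4)*(x + 1)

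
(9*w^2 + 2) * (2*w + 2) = 18*w^3 + 18*w^2 + 4*w + 4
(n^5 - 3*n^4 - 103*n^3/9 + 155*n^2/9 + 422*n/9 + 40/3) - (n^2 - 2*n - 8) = n^5 - 3*n^4 - 103*n^3/9 + 146*n^2/9 + 440*n/9 + 64/3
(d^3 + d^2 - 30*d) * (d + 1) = d^4 + 2*d^3 - 29*d^2 - 30*d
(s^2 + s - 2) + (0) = s^2 + s - 2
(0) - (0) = 0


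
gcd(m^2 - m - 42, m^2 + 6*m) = m + 6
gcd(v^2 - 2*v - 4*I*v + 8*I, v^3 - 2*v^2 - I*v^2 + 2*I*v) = v - 2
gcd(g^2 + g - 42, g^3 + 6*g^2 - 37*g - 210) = g^2 + g - 42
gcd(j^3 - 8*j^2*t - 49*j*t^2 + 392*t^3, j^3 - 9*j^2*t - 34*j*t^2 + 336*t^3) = j^2 - 15*j*t + 56*t^2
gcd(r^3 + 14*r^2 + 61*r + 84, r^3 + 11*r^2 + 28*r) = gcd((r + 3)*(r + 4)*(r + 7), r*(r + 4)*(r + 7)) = r^2 + 11*r + 28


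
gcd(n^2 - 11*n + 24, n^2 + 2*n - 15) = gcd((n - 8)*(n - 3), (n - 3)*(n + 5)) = n - 3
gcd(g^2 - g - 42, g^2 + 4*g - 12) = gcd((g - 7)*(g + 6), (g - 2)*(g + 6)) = g + 6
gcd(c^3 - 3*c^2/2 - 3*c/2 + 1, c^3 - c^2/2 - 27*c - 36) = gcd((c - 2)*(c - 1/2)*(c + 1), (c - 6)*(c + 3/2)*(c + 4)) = 1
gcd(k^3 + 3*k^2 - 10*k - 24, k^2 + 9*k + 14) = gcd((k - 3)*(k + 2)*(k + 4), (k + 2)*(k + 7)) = k + 2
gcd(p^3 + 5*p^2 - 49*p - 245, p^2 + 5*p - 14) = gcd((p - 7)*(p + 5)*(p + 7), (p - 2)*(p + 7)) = p + 7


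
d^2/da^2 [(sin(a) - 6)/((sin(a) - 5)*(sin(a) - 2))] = (-sin(a)^5 + 17*sin(a)^4 - 64*sin(a)^3 - 52*sin(a)^2 + 512*sin(a) - 328)/((sin(a) - 5)^3*(sin(a) - 2)^3)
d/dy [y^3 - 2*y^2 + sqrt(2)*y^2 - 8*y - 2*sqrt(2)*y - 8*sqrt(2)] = 3*y^2 - 4*y + 2*sqrt(2)*y - 8 - 2*sqrt(2)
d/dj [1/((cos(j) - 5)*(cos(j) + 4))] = (-sin(j) + sin(2*j))/((cos(j) - 5)^2*(cos(j) + 4)^2)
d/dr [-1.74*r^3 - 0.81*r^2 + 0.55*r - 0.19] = -5.22*r^2 - 1.62*r + 0.55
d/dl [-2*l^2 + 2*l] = 2 - 4*l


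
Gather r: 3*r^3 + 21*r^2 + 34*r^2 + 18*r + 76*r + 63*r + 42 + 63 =3*r^3 + 55*r^2 + 157*r + 105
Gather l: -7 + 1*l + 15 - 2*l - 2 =6 - l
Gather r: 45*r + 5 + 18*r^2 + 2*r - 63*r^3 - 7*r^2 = -63*r^3 + 11*r^2 + 47*r + 5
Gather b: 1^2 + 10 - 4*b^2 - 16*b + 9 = -4*b^2 - 16*b + 20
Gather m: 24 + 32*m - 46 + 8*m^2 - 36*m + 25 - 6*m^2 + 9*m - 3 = 2*m^2 + 5*m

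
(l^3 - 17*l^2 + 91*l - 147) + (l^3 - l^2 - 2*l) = 2*l^3 - 18*l^2 + 89*l - 147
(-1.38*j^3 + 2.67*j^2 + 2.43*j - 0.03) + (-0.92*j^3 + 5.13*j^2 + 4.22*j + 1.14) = -2.3*j^3 + 7.8*j^2 + 6.65*j + 1.11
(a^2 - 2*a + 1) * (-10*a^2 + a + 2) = -10*a^4 + 21*a^3 - 10*a^2 - 3*a + 2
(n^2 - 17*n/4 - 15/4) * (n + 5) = n^3 + 3*n^2/4 - 25*n - 75/4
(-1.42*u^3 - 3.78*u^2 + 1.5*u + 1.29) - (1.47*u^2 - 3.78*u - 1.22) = -1.42*u^3 - 5.25*u^2 + 5.28*u + 2.51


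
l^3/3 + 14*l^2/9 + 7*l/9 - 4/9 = (l/3 + 1/3)*(l - 1/3)*(l + 4)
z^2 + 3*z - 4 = (z - 1)*(z + 4)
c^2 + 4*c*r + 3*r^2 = (c + r)*(c + 3*r)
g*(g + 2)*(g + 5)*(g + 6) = g^4 + 13*g^3 + 52*g^2 + 60*g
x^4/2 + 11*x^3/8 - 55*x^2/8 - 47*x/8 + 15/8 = (x/2 + 1/2)*(x - 3)*(x - 1/4)*(x + 5)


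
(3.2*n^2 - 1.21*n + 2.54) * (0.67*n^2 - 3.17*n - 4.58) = 2.144*n^4 - 10.9547*n^3 - 9.1185*n^2 - 2.51*n - 11.6332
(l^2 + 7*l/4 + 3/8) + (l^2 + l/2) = 2*l^2 + 9*l/4 + 3/8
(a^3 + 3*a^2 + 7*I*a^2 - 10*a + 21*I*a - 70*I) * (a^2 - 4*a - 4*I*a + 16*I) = a^5 - a^4 + 3*I*a^4 + 6*a^3 - 3*I*a^3 + 12*a^2 - 66*I*a^2 - 616*a + 120*I*a + 1120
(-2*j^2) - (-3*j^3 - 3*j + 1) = 3*j^3 - 2*j^2 + 3*j - 1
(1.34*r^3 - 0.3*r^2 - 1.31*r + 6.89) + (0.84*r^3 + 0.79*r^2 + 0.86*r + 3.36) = 2.18*r^3 + 0.49*r^2 - 0.45*r + 10.25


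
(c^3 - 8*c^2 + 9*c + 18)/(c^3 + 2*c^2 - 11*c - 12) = (c - 6)/(c + 4)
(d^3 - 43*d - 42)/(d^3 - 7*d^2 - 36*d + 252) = (d + 1)/(d - 6)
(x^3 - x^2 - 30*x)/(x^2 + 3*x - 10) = x*(x - 6)/(x - 2)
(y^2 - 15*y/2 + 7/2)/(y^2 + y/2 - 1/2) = (y - 7)/(y + 1)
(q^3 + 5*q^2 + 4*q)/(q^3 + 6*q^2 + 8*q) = (q + 1)/(q + 2)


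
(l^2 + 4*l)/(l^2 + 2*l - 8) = l/(l - 2)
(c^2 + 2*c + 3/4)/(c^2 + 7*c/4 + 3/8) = 2*(2*c + 1)/(4*c + 1)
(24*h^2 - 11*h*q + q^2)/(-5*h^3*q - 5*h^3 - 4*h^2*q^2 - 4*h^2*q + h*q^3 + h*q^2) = (-24*h^2 + 11*h*q - q^2)/(h*(5*h^2*q + 5*h^2 + 4*h*q^2 + 4*h*q - q^3 - q^2))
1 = 1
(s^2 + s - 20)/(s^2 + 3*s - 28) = (s + 5)/(s + 7)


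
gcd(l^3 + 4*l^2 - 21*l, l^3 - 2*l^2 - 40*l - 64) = 1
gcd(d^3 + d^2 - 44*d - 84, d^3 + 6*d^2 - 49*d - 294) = d^2 - d - 42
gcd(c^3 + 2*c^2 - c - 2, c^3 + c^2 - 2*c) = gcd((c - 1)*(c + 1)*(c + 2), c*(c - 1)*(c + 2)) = c^2 + c - 2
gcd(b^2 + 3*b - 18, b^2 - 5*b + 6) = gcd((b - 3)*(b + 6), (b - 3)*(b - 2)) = b - 3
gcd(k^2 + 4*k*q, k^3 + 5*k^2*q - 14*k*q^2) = k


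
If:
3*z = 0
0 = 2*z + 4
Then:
No Solution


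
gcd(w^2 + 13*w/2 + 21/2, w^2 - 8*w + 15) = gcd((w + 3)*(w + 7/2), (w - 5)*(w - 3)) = 1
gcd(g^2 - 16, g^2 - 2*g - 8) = g - 4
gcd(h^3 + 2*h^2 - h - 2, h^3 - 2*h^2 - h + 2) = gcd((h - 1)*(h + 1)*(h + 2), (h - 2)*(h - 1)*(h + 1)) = h^2 - 1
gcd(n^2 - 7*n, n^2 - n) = n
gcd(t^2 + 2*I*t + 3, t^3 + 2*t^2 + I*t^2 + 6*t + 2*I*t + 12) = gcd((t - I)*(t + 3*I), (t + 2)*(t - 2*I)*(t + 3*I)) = t + 3*I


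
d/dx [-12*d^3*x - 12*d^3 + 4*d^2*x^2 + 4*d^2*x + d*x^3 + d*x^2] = d*(-12*d^2 + 8*d*x + 4*d + 3*x^2 + 2*x)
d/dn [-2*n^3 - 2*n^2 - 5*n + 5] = -6*n^2 - 4*n - 5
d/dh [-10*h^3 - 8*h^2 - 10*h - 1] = -30*h^2 - 16*h - 10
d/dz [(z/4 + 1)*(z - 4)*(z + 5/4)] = 3*z^2/4 + 5*z/8 - 4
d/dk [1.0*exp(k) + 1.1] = 1.0*exp(k)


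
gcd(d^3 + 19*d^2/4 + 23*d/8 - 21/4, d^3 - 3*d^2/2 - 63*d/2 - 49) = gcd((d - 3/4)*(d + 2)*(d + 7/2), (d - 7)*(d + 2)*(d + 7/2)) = d^2 + 11*d/2 + 7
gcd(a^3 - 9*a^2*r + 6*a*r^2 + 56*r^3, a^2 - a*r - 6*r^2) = a + 2*r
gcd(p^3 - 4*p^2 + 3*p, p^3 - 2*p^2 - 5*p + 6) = p^2 - 4*p + 3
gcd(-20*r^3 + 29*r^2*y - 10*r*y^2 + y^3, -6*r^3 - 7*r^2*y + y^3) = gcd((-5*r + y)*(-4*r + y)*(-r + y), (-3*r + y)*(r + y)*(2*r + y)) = 1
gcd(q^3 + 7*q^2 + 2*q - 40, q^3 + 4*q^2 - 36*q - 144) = q + 4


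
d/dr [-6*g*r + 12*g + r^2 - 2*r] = -6*g + 2*r - 2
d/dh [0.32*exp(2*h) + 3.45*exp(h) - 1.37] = (0.64*exp(h) + 3.45)*exp(h)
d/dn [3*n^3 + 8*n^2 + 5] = n*(9*n + 16)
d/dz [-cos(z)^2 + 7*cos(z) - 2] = (2*cos(z) - 7)*sin(z)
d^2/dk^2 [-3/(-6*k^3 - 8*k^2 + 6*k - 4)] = 3*(-(9*k + 4)*(3*k^3 + 4*k^2 - 3*k + 2) + (9*k^2 + 8*k - 3)^2)/(3*k^3 + 4*k^2 - 3*k + 2)^3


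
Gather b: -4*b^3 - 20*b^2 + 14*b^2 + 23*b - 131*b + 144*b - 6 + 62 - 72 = -4*b^3 - 6*b^2 + 36*b - 16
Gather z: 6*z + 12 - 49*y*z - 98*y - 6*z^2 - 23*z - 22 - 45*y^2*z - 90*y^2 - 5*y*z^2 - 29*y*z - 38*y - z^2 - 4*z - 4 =-90*y^2 - 136*y + z^2*(-5*y - 7) + z*(-45*y^2 - 78*y - 21) - 14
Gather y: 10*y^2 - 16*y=10*y^2 - 16*y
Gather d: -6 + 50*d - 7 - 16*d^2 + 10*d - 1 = -16*d^2 + 60*d - 14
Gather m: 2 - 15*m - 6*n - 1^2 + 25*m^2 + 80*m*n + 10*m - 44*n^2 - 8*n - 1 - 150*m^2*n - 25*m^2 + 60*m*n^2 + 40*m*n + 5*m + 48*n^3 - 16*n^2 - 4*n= -150*m^2*n + m*(60*n^2 + 120*n) + 48*n^3 - 60*n^2 - 18*n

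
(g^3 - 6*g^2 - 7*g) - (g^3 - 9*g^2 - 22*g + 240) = 3*g^2 + 15*g - 240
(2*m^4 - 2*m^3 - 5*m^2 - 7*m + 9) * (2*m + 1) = 4*m^5 - 2*m^4 - 12*m^3 - 19*m^2 + 11*m + 9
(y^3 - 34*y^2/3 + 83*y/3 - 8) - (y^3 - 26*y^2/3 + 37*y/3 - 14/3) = -8*y^2/3 + 46*y/3 - 10/3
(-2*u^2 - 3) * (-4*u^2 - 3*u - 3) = 8*u^4 + 6*u^3 + 18*u^2 + 9*u + 9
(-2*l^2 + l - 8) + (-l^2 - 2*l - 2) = -3*l^2 - l - 10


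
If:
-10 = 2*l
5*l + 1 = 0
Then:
No Solution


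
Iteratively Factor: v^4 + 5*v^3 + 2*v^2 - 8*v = (v)*(v^3 + 5*v^2 + 2*v - 8) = v*(v + 2)*(v^2 + 3*v - 4) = v*(v - 1)*(v + 2)*(v + 4)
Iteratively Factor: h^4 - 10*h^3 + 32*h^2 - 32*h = (h)*(h^3 - 10*h^2 + 32*h - 32) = h*(h - 2)*(h^2 - 8*h + 16) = h*(h - 4)*(h - 2)*(h - 4)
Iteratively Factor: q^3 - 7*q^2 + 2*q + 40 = (q + 2)*(q^2 - 9*q + 20) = (q - 5)*(q + 2)*(q - 4)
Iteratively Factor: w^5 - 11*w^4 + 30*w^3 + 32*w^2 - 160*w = (w - 4)*(w^4 - 7*w^3 + 2*w^2 + 40*w) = (w - 4)*(w + 2)*(w^3 - 9*w^2 + 20*w) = w*(w - 4)*(w + 2)*(w^2 - 9*w + 20) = w*(w - 4)^2*(w + 2)*(w - 5)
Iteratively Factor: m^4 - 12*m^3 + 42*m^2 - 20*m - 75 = (m + 1)*(m^3 - 13*m^2 + 55*m - 75) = (m - 5)*(m + 1)*(m^2 - 8*m + 15) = (m - 5)*(m - 3)*(m + 1)*(m - 5)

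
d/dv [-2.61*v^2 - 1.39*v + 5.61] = -5.22*v - 1.39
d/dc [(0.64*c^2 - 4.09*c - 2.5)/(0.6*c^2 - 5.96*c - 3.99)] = (-1.3604*c^2 - 2.1072*c + 1.4191)/(0.36*c^4 - 7.152*c^3 + 30.7336*c^2 + 47.5608*c + 15.9201)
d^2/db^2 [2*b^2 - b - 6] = 4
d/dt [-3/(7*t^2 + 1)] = 42*t/(7*t^2 + 1)^2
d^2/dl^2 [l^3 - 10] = 6*l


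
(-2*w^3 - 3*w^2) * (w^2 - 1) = -2*w^5 - 3*w^4 + 2*w^3 + 3*w^2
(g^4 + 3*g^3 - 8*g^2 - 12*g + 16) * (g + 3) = g^5 + 6*g^4 + g^3 - 36*g^2 - 20*g + 48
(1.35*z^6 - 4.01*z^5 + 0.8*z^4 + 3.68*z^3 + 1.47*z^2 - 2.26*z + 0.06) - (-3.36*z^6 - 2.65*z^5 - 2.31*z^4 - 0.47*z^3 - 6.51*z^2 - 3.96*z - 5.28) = 4.71*z^6 - 1.36*z^5 + 3.11*z^4 + 4.15*z^3 + 7.98*z^2 + 1.7*z + 5.34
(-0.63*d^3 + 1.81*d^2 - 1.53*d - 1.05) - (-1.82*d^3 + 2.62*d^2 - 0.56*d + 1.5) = 1.19*d^3 - 0.81*d^2 - 0.97*d - 2.55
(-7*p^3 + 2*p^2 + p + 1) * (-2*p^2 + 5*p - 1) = 14*p^5 - 39*p^4 + 15*p^3 + p^2 + 4*p - 1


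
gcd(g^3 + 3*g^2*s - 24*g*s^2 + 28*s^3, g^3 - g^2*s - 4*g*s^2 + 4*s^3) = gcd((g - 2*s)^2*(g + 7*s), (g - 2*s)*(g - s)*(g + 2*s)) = -g + 2*s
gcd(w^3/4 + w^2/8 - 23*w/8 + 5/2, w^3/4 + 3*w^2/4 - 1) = w - 1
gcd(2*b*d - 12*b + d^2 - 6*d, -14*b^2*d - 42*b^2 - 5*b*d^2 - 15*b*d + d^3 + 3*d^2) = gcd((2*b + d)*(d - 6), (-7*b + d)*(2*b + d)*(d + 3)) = 2*b + d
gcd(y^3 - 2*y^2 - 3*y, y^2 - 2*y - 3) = y^2 - 2*y - 3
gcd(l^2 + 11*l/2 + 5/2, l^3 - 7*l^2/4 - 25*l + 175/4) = l + 5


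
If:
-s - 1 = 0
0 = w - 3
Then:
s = -1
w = 3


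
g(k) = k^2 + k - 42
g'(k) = 2*k + 1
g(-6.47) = -6.61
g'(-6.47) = -11.94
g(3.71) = -24.53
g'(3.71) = 8.42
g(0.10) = -41.89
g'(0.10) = 1.20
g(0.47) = -41.31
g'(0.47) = 1.94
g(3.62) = -25.28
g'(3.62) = 8.24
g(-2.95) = -36.25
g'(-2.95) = -4.90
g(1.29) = -39.05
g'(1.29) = 3.58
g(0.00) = -42.00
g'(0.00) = 1.00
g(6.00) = 0.00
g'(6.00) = 13.00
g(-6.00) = -12.00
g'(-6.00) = -11.00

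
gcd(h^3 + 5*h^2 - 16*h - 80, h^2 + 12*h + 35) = h + 5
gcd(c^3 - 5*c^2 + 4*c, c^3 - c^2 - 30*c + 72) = c - 4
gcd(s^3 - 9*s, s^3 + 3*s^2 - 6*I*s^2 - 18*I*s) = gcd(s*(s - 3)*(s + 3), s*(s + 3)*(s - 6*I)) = s^2 + 3*s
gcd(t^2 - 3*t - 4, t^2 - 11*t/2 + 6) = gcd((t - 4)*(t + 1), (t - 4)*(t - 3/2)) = t - 4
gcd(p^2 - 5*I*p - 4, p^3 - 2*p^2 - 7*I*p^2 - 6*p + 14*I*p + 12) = p - I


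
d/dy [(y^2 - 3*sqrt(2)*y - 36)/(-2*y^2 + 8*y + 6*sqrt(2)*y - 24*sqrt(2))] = 2*(y^2 - 18*y - 6*sqrt(2)*y + 27*sqrt(2) + 54)/(y^4 - 6*sqrt(2)*y^3 - 8*y^3 + 34*y^2 + 48*sqrt(2)*y^2 - 144*y - 96*sqrt(2)*y + 288)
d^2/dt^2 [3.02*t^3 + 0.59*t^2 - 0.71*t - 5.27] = 18.12*t + 1.18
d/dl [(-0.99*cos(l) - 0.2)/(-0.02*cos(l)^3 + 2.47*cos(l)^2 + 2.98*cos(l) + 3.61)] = (0.0396*cos(l)^3 - 2.4333*cos(l)^2 - 0.988*cos(l) + 2.9779)*sin(l)/(0.0004*cos(l)^6 - 0.0988*cos(l)^5 + 5.9817*cos(l)^4 + 14.5768*cos(l)^3 + 26.7138*cos(l)^2 + 21.5156*cos(l) + 13.0321)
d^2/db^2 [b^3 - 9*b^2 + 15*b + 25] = 6*b - 18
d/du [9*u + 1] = 9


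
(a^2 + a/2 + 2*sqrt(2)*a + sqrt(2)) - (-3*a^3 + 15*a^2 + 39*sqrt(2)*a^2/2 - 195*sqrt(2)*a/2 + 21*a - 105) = 3*a^3 - 39*sqrt(2)*a^2/2 - 14*a^2 - 41*a/2 + 199*sqrt(2)*a/2 + sqrt(2) + 105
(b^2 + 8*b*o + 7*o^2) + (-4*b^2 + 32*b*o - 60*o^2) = -3*b^2 + 40*b*o - 53*o^2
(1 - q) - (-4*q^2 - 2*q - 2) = 4*q^2 + q + 3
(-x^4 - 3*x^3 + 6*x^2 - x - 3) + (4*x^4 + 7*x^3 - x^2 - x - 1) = 3*x^4 + 4*x^3 + 5*x^2 - 2*x - 4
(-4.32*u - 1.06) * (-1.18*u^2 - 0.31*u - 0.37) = 5.0976*u^3 + 2.59*u^2 + 1.927*u + 0.3922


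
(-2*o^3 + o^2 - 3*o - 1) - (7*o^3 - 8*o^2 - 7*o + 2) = -9*o^3 + 9*o^2 + 4*o - 3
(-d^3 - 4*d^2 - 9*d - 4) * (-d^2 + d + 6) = d^5 + 3*d^4 - d^3 - 29*d^2 - 58*d - 24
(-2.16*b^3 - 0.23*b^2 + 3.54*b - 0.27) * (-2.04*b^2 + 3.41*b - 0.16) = 4.4064*b^5 - 6.8964*b^4 - 7.6603*b^3 + 12.659*b^2 - 1.4871*b + 0.0432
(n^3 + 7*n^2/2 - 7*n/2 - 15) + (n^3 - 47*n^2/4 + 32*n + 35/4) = 2*n^3 - 33*n^2/4 + 57*n/2 - 25/4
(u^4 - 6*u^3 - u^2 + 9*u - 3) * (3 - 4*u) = -4*u^5 + 27*u^4 - 14*u^3 - 39*u^2 + 39*u - 9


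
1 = 1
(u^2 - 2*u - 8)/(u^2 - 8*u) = (u^2 - 2*u - 8)/(u*(u - 8))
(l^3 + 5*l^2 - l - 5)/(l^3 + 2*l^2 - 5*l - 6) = (l^2 + 4*l - 5)/(l^2 + l - 6)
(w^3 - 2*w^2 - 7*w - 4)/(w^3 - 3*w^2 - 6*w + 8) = (w^2 + 2*w + 1)/(w^2 + w - 2)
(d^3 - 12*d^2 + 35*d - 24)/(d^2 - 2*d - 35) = (-d^3 + 12*d^2 - 35*d + 24)/(-d^2 + 2*d + 35)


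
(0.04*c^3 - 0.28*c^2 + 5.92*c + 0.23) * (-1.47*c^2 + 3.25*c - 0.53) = -0.0588*c^5 + 0.5416*c^4 - 9.6336*c^3 + 19.0503*c^2 - 2.3901*c - 0.1219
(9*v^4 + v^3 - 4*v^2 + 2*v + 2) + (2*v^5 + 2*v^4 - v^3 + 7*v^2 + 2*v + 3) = 2*v^5 + 11*v^4 + 3*v^2 + 4*v + 5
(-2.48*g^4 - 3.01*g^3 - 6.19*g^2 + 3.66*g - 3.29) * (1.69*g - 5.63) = -4.1912*g^5 + 8.8755*g^4 + 6.4852*g^3 + 41.0351*g^2 - 26.1659*g + 18.5227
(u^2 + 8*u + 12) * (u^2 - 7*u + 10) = u^4 + u^3 - 34*u^2 - 4*u + 120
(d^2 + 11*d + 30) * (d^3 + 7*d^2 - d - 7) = d^5 + 18*d^4 + 106*d^3 + 192*d^2 - 107*d - 210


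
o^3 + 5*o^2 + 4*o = o*(o + 1)*(o + 4)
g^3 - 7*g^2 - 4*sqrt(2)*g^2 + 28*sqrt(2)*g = g*(g - 7)*(g - 4*sqrt(2))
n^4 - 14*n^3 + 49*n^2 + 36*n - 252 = (n - 7)*(n - 6)*(n - 3)*(n + 2)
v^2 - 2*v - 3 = (v - 3)*(v + 1)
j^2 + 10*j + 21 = (j + 3)*(j + 7)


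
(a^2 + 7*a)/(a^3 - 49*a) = 1/(a - 7)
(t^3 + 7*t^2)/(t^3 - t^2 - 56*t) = t/(t - 8)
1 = 1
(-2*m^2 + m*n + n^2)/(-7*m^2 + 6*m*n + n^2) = (2*m + n)/(7*m + n)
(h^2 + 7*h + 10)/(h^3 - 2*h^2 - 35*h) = (h + 2)/(h*(h - 7))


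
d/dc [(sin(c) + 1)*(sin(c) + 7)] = 2*(sin(c) + 4)*cos(c)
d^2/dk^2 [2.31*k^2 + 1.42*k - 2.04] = 4.62000000000000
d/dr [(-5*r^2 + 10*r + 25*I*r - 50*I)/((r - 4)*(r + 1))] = (r^2*(5 - 25*I) + r*(40 + 100*I) - 40 - 250*I)/(r^4 - 6*r^3 + r^2 + 24*r + 16)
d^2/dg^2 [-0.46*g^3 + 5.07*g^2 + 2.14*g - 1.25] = 10.14 - 2.76*g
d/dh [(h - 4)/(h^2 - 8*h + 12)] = (h^2 - 8*h - 2*(h - 4)^2 + 12)/(h^2 - 8*h + 12)^2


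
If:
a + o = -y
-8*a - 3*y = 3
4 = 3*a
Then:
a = 4/3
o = 29/9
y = -41/9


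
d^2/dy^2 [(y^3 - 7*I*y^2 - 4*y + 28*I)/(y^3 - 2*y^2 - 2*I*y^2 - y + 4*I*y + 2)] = (y*(4 - 10*I) + 26 - 76*I)/(y^4 - 4*I*y^3 - 6*y^2 + 4*I*y + 1)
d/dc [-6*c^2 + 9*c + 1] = 9 - 12*c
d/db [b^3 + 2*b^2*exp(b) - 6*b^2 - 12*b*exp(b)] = 2*b^2*exp(b) + 3*b^2 - 8*b*exp(b) - 12*b - 12*exp(b)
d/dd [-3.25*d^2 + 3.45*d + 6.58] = 3.45 - 6.5*d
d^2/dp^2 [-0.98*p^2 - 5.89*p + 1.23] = -1.96000000000000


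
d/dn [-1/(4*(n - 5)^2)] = 1/(2*(n - 5)^3)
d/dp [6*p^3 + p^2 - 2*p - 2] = 18*p^2 + 2*p - 2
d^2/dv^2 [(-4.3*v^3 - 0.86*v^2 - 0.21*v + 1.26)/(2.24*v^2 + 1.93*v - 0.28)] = (5.6843418860808e-14*v^5 - 32.099548*v^3 + 48.639024*v^2 + 29.8704*v + 10.605476)/(11.239424*v^6 + 29.051904*v^5 + 20.816544*v^4 - 0.0739190000000018*v^3 - 2.602068*v^2 + 0.453936*v - 0.021952)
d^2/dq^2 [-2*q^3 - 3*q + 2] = -12*q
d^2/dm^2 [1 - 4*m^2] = -8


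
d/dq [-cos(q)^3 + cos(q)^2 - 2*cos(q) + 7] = (3*cos(q)^2 - 2*cos(q) + 2)*sin(q)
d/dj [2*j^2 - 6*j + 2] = 4*j - 6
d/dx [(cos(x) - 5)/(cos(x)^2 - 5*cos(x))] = sin(x)/cos(x)^2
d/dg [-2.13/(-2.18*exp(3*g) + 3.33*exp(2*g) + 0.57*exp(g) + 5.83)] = (-13.9302*exp(2*g) + 14.1858*exp(g) + 1.2141)*exp(g)/(-2.18*exp(3*g) + 3.33*exp(2*g) + 0.57*exp(g) + 5.83)^2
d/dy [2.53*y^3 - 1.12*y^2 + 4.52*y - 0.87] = 7.59*y^2 - 2.24*y + 4.52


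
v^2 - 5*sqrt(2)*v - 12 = (v - 6*sqrt(2))*(v + sqrt(2))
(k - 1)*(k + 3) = k^2 + 2*k - 3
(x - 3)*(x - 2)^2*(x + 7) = x^4 - 33*x^2 + 100*x - 84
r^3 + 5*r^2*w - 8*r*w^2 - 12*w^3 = (r - 2*w)*(r + w)*(r + 6*w)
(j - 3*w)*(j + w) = j^2 - 2*j*w - 3*w^2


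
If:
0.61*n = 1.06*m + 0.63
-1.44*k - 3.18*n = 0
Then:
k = -2.20833333333333*n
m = 0.575471698113208*n - 0.594339622641509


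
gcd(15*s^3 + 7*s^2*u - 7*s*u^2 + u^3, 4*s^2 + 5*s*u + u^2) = s + u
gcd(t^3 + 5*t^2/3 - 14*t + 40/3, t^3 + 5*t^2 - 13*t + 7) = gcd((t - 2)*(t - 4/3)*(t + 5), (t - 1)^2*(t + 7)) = 1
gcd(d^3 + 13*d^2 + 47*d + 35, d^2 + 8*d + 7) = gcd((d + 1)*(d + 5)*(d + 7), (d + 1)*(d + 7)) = d^2 + 8*d + 7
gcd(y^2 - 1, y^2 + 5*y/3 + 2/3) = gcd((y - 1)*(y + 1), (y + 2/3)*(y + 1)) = y + 1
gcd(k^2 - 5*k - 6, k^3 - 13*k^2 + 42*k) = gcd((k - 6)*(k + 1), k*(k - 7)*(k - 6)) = k - 6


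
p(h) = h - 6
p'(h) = 1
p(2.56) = -3.44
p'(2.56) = 1.00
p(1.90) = -4.10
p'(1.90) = 1.00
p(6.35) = 0.35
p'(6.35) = 1.00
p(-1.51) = -7.51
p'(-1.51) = 1.00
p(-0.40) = -6.40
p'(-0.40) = 1.00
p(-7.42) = -13.42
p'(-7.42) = 1.00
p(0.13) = -5.87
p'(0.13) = 1.00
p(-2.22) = -8.22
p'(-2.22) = 1.00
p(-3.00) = -9.00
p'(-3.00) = 1.00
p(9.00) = 3.00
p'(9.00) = 1.00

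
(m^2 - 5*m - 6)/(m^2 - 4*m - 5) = (m - 6)/(m - 5)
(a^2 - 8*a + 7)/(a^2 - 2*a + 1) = (a - 7)/(a - 1)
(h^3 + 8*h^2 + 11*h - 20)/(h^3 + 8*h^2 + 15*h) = (h^2 + 3*h - 4)/(h*(h + 3))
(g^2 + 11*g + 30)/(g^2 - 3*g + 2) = (g^2 + 11*g + 30)/(g^2 - 3*g + 2)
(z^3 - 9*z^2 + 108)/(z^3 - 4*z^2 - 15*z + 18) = (z - 6)/(z - 1)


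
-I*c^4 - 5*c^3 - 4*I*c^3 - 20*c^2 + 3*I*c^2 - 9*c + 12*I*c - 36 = (c + 4)*(c - 3*I)^2*(-I*c + 1)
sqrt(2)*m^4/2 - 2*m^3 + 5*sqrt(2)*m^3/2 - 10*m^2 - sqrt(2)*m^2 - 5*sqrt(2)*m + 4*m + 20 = (m + 5)*(m - 2*sqrt(2))*(m - sqrt(2))*(sqrt(2)*m/2 + 1)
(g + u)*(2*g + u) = 2*g^2 + 3*g*u + u^2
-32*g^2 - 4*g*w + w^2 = (-8*g + w)*(4*g + w)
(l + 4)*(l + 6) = l^2 + 10*l + 24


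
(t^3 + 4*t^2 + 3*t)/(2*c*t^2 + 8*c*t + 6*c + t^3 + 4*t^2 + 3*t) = t/(2*c + t)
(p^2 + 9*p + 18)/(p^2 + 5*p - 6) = (p + 3)/(p - 1)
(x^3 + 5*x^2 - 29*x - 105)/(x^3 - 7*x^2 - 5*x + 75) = (x + 7)/(x - 5)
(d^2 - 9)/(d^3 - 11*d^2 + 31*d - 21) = (d + 3)/(d^2 - 8*d + 7)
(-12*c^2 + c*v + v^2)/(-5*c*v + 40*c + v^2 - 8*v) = (12*c^2 - c*v - v^2)/(5*c*v - 40*c - v^2 + 8*v)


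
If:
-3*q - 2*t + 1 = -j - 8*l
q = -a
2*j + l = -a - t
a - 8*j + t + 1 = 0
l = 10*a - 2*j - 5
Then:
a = 241/495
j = 14/99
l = -41/99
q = -241/495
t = -16/45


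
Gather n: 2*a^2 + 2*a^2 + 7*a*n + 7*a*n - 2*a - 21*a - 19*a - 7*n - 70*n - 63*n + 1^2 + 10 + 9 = 4*a^2 - 42*a + n*(14*a - 140) + 20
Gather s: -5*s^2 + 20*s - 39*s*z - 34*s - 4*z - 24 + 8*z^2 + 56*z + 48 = -5*s^2 + s*(-39*z - 14) + 8*z^2 + 52*z + 24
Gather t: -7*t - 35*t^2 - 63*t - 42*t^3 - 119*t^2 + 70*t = -42*t^3 - 154*t^2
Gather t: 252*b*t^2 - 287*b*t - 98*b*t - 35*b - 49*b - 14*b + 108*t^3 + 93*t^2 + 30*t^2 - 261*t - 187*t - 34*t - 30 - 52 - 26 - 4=-98*b + 108*t^3 + t^2*(252*b + 123) + t*(-385*b - 482) - 112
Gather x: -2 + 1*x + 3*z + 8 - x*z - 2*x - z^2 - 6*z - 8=x*(-z - 1) - z^2 - 3*z - 2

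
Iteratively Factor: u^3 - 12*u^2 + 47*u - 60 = (u - 3)*(u^2 - 9*u + 20) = (u - 4)*(u - 3)*(u - 5)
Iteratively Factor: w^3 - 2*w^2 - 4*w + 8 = (w - 2)*(w^2 - 4) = (w - 2)*(w + 2)*(w - 2)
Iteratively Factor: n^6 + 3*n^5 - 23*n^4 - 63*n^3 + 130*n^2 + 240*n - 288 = (n - 2)*(n^5 + 5*n^4 - 13*n^3 - 89*n^2 - 48*n + 144) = (n - 2)*(n - 1)*(n^4 + 6*n^3 - 7*n^2 - 96*n - 144) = (n - 2)*(n - 1)*(n + 3)*(n^3 + 3*n^2 - 16*n - 48) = (n - 2)*(n - 1)*(n + 3)^2*(n^2 - 16) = (n - 4)*(n - 2)*(n - 1)*(n + 3)^2*(n + 4)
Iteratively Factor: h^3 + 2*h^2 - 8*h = (h + 4)*(h^2 - 2*h) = h*(h + 4)*(h - 2)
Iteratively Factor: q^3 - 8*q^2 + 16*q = (q - 4)*(q^2 - 4*q) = q*(q - 4)*(q - 4)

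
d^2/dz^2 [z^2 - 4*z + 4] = 2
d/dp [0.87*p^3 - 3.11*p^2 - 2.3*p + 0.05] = 2.61*p^2 - 6.22*p - 2.3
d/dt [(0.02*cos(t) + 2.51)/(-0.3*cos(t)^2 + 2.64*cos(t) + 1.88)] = (-0.006*cos(t)^2 - 1.506*cos(t) + 6.5888)*sin(t)/(0.09*cos(t)^4 - 1.584*cos(t)^3 + 5.8416*cos(t)^2 + 9.9264*cos(t) + 3.5344)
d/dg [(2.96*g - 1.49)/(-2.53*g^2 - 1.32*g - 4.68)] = (7.4888*g^2 - 7.5394*g - 15.8196)/(6.4009*g^4 + 6.6792*g^3 + 25.4232*g^2 + 12.3552*g + 21.9024)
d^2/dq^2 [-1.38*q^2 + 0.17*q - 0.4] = -2.76000000000000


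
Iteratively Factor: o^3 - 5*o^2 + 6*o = (o - 3)*(o^2 - 2*o) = o*(o - 3)*(o - 2)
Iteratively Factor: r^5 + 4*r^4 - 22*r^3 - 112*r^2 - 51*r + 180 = (r + 3)*(r^4 + r^3 - 25*r^2 - 37*r + 60) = (r - 5)*(r + 3)*(r^3 + 6*r^2 + 5*r - 12) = (r - 5)*(r + 3)^2*(r^2 + 3*r - 4) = (r - 5)*(r + 3)^2*(r + 4)*(r - 1)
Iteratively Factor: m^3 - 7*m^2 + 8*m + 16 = (m - 4)*(m^2 - 3*m - 4) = (m - 4)*(m + 1)*(m - 4)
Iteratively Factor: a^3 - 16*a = (a - 4)*(a^2 + 4*a) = (a - 4)*(a + 4)*(a)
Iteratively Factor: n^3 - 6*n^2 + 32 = (n - 4)*(n^2 - 2*n - 8) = (n - 4)^2*(n + 2)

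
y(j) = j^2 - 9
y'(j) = 2*j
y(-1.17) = -7.63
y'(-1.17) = -2.34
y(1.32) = -7.26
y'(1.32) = 2.64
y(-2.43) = -3.10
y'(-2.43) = -4.86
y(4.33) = 9.75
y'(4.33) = 8.66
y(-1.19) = -7.58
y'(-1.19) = -2.38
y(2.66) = -1.92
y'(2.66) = 5.32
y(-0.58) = -8.66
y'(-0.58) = -1.16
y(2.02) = -4.92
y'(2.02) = 4.04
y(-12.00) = 135.00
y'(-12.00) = -24.00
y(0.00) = -9.00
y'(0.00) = 0.00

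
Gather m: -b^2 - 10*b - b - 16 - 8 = -b^2 - 11*b - 24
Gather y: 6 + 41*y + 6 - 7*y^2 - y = -7*y^2 + 40*y + 12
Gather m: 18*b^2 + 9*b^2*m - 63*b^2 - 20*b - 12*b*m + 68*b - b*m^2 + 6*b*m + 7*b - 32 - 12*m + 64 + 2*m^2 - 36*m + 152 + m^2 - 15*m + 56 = -45*b^2 + 55*b + m^2*(3 - b) + m*(9*b^2 - 6*b - 63) + 240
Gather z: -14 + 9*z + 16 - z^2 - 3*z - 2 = -z^2 + 6*z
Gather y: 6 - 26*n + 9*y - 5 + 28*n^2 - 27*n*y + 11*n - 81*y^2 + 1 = 28*n^2 - 15*n - 81*y^2 + y*(9 - 27*n) + 2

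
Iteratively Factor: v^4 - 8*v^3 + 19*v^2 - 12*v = (v)*(v^3 - 8*v^2 + 19*v - 12) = v*(v - 4)*(v^2 - 4*v + 3) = v*(v - 4)*(v - 3)*(v - 1)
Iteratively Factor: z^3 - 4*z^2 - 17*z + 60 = (z - 5)*(z^2 + z - 12) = (z - 5)*(z + 4)*(z - 3)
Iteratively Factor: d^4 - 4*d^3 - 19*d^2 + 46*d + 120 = (d + 3)*(d^3 - 7*d^2 + 2*d + 40) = (d - 5)*(d + 3)*(d^2 - 2*d - 8) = (d - 5)*(d + 2)*(d + 3)*(d - 4)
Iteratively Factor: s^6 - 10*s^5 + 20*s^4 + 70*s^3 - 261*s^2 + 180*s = (s - 3)*(s^5 - 7*s^4 - s^3 + 67*s^2 - 60*s) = s*(s - 3)*(s^4 - 7*s^3 - s^2 + 67*s - 60) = s*(s - 5)*(s - 3)*(s^3 - 2*s^2 - 11*s + 12) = s*(s - 5)*(s - 4)*(s - 3)*(s^2 + 2*s - 3) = s*(s - 5)*(s - 4)*(s - 3)*(s + 3)*(s - 1)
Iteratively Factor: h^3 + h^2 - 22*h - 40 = (h - 5)*(h^2 + 6*h + 8) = (h - 5)*(h + 4)*(h + 2)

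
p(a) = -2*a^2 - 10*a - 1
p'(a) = -4*a - 10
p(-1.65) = 10.06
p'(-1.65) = -3.40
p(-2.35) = 11.46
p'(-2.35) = -0.60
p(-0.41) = 2.76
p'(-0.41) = -8.36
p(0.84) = -10.81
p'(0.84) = -13.36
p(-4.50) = 3.50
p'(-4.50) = 8.00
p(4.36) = -82.62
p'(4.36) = -27.44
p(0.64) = -8.22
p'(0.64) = -12.56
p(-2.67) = 11.44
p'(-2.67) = 0.68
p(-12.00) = -169.00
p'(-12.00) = 38.00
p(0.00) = -1.00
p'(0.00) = -10.00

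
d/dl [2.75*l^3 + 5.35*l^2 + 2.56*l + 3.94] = 8.25*l^2 + 10.7*l + 2.56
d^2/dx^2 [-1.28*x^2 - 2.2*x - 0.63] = -2.56000000000000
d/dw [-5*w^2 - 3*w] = -10*w - 3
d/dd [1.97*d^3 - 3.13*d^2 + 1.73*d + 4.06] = 5.91*d^2 - 6.26*d + 1.73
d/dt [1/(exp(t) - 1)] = -1/(4*sinh(t/2)^2)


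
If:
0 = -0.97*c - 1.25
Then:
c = -1.29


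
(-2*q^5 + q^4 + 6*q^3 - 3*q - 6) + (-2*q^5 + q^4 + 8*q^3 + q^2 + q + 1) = -4*q^5 + 2*q^4 + 14*q^3 + q^2 - 2*q - 5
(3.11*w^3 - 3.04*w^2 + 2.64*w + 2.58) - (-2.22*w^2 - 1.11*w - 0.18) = 3.11*w^3 - 0.82*w^2 + 3.75*w + 2.76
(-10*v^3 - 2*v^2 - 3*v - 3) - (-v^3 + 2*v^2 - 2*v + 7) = -9*v^3 - 4*v^2 - v - 10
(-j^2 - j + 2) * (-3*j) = 3*j^3 + 3*j^2 - 6*j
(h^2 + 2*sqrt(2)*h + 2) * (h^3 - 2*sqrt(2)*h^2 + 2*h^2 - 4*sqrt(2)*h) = h^5 + 2*h^4 - 6*h^3 - 12*h^2 - 4*sqrt(2)*h^2 - 8*sqrt(2)*h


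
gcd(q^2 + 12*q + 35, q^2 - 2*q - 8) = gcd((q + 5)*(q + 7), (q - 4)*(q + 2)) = 1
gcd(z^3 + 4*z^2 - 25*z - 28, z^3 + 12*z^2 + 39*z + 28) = z^2 + 8*z + 7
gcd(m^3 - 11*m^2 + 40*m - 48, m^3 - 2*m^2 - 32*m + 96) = m^2 - 8*m + 16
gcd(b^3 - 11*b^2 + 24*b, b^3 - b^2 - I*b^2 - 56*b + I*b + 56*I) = b - 8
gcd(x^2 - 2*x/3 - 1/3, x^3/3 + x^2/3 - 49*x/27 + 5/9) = 1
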